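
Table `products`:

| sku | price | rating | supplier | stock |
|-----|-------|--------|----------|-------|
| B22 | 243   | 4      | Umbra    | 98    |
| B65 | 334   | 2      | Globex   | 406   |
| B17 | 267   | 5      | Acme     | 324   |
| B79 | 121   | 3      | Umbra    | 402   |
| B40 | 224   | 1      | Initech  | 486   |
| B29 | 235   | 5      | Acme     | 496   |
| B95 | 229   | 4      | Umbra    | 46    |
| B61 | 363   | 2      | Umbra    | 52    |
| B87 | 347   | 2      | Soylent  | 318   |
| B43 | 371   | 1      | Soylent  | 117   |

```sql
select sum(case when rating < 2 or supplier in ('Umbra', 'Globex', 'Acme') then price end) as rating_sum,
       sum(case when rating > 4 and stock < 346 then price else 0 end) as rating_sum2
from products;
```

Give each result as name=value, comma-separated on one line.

rating_sum=2387, rating_sum2=267

[rating_sum: rating < 2 or supplier in ('Umbra', 'Globex', 'Acme')]
sku=B22: ✓ → 243
sku=B65: ✓ → 334
sku=B17: ✓ → 267
sku=B79: ✓ → 121
sku=B40: ✓ → 224
sku=B29: ✓ → 235
sku=B95: ✓ → 229
sku=B61: ✓ → 363
sku=B87: ✗
sku=B43: ✓ → 371
rating_sum = 243 + 334 + 267 + 121 + 224 + 235 + 229 + 363 + 371 = 2387
—
[rating_sum2: rating > 4 and stock < 346]
sku=B22: ✗
sku=B65: ✗
sku=B17: ✓ → 267
sku=B79: ✗
sku=B40: ✗
sku=B29: ✗
sku=B95: ✗
sku=B61: ✗
sku=B87: ✗
sku=B43: ✗
rating_sum2 = 267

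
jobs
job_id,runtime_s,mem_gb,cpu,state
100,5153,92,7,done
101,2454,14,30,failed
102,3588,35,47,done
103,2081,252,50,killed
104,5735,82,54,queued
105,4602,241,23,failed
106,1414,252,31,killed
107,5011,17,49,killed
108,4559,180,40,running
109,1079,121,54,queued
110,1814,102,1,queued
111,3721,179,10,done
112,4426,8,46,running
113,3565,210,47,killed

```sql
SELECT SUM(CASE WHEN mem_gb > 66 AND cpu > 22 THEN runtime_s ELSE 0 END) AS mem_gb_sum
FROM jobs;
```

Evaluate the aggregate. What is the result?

23035

job_id=100: ✗
job_id=101: ✗
job_id=102: ✗
job_id=103: ✓ → 2081
job_id=104: ✓ → 5735
job_id=105: ✓ → 4602
job_id=106: ✓ → 1414
job_id=107: ✗
job_id=108: ✓ → 4559
job_id=109: ✓ → 1079
job_id=110: ✗
job_id=111: ✗
job_id=112: ✗
job_id=113: ✓ → 3565
mem_gb_sum = 2081 + 5735 + 4602 + 1414 + 4559 + 1079 + 3565 = 23035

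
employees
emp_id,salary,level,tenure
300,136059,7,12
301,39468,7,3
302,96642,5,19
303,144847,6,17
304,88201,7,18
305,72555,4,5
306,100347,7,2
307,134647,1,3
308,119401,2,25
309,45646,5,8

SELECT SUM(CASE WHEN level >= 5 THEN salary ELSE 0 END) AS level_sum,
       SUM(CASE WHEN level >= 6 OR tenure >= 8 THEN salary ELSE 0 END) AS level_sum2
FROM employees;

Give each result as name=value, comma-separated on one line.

[level_sum: level >= 5]
emp_id=300: ✓ → 136059
emp_id=301: ✓ → 39468
emp_id=302: ✓ → 96642
emp_id=303: ✓ → 144847
emp_id=304: ✓ → 88201
emp_id=305: ✗
emp_id=306: ✓ → 100347
emp_id=307: ✗
emp_id=308: ✗
emp_id=309: ✓ → 45646
level_sum = 136059 + 39468 + 96642 + 144847 + 88201 + 100347 + 45646 = 651210
—
[level_sum2: level >= 6 OR tenure >= 8]
emp_id=300: ✓ → 136059
emp_id=301: ✓ → 39468
emp_id=302: ✓ → 96642
emp_id=303: ✓ → 144847
emp_id=304: ✓ → 88201
emp_id=305: ✗
emp_id=306: ✓ → 100347
emp_id=307: ✗
emp_id=308: ✓ → 119401
emp_id=309: ✓ → 45646
level_sum2 = 136059 + 39468 + 96642 + 144847 + 88201 + 100347 + 119401 + 45646 = 770611

level_sum=651210, level_sum2=770611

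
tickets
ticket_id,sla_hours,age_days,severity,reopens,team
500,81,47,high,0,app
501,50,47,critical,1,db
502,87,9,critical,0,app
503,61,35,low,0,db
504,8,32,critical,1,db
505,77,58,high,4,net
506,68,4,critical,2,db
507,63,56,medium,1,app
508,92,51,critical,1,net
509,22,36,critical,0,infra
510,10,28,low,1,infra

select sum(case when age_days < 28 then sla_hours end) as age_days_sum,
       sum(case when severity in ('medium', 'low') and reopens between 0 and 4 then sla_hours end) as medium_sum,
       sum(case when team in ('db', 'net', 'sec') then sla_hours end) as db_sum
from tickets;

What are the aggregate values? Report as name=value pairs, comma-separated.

age_days_sum=155, medium_sum=134, db_sum=356

[age_days_sum: age_days < 28]
ticket_id=500: ✗
ticket_id=501: ✗
ticket_id=502: ✓ → 87
ticket_id=503: ✗
ticket_id=504: ✗
ticket_id=505: ✗
ticket_id=506: ✓ → 68
ticket_id=507: ✗
ticket_id=508: ✗
ticket_id=509: ✗
ticket_id=510: ✗
age_days_sum = 87 + 68 = 155
—
[medium_sum: severity in ('medium', 'low') and reopens between 0 and 4]
ticket_id=500: ✗
ticket_id=501: ✗
ticket_id=502: ✗
ticket_id=503: ✓ → 61
ticket_id=504: ✗
ticket_id=505: ✗
ticket_id=506: ✗
ticket_id=507: ✓ → 63
ticket_id=508: ✗
ticket_id=509: ✗
ticket_id=510: ✓ → 10
medium_sum = 61 + 63 + 10 = 134
—
[db_sum: team in ('db', 'net', 'sec')]
ticket_id=500: ✗
ticket_id=501: ✓ → 50
ticket_id=502: ✗
ticket_id=503: ✓ → 61
ticket_id=504: ✓ → 8
ticket_id=505: ✓ → 77
ticket_id=506: ✓ → 68
ticket_id=507: ✗
ticket_id=508: ✓ → 92
ticket_id=509: ✗
ticket_id=510: ✗
db_sum = 50 + 61 + 8 + 77 + 68 + 92 = 356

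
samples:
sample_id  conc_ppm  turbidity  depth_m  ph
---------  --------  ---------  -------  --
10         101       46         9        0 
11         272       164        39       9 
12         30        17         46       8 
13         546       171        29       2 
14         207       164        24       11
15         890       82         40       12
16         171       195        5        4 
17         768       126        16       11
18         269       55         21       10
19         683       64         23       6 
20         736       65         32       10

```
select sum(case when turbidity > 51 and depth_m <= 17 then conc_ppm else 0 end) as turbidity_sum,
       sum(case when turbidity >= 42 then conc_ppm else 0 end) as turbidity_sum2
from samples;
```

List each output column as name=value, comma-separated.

[turbidity_sum: turbidity > 51 and depth_m <= 17]
sample_id=10: ✗
sample_id=11: ✗
sample_id=12: ✗
sample_id=13: ✗
sample_id=14: ✗
sample_id=15: ✗
sample_id=16: ✓ → 171
sample_id=17: ✓ → 768
sample_id=18: ✗
sample_id=19: ✗
sample_id=20: ✗
turbidity_sum = 171 + 768 = 939
—
[turbidity_sum2: turbidity >= 42]
sample_id=10: ✓ → 101
sample_id=11: ✓ → 272
sample_id=12: ✗
sample_id=13: ✓ → 546
sample_id=14: ✓ → 207
sample_id=15: ✓ → 890
sample_id=16: ✓ → 171
sample_id=17: ✓ → 768
sample_id=18: ✓ → 269
sample_id=19: ✓ → 683
sample_id=20: ✓ → 736
turbidity_sum2 = 101 + 272 + 546 + 207 + 890 + 171 + 768 + 269 + 683 + 736 = 4643

turbidity_sum=939, turbidity_sum2=4643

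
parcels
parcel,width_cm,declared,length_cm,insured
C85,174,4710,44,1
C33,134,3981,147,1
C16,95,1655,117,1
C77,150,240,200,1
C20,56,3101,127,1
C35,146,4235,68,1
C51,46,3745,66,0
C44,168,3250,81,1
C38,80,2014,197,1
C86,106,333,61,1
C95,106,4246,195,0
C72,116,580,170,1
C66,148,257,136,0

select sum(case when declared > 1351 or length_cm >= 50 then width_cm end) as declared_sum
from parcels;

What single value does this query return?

1525

parcel=C85: ✓ → 174
parcel=C33: ✓ → 134
parcel=C16: ✓ → 95
parcel=C77: ✓ → 150
parcel=C20: ✓ → 56
parcel=C35: ✓ → 146
parcel=C51: ✓ → 46
parcel=C44: ✓ → 168
parcel=C38: ✓ → 80
parcel=C86: ✓ → 106
parcel=C95: ✓ → 106
parcel=C72: ✓ → 116
parcel=C66: ✓ → 148
declared_sum = 174 + 134 + 95 + 150 + 56 + 146 + 46 + 168 + 80 + 106 + 106 + 116 + 148 = 1525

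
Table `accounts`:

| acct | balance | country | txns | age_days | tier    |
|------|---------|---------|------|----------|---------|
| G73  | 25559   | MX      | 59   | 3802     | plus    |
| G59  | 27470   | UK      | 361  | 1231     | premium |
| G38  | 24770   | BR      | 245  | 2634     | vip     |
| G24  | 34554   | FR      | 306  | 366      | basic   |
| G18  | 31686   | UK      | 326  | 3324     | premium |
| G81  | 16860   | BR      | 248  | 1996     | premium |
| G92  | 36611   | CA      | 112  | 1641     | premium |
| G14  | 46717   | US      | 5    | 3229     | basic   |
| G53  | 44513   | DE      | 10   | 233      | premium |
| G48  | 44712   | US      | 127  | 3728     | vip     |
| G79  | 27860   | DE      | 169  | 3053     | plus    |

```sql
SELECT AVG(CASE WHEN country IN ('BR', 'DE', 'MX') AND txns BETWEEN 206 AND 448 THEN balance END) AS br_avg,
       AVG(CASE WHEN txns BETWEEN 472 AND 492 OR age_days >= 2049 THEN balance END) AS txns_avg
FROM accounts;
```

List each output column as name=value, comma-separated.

br_avg=20815, txns_avg=33550.6666666667

[br_avg: country IN ('BR', 'DE', 'MX') AND txns BETWEEN 206 AND 448]
acct=G73: ✗
acct=G59: ✗
acct=G38: ✓ → 24770
acct=G24: ✗
acct=G18: ✗
acct=G81: ✓ → 16860
acct=G92: ✗
acct=G14: ✗
acct=G53: ✗
acct=G48: ✗
acct=G79: ✗
br_avg = (24770 + 16860) / 2 = 20815
—
[txns_avg: txns BETWEEN 472 AND 492 OR age_days >= 2049]
acct=G73: ✓ → 25559
acct=G59: ✗
acct=G38: ✓ → 24770
acct=G24: ✗
acct=G18: ✓ → 31686
acct=G81: ✗
acct=G92: ✗
acct=G14: ✓ → 46717
acct=G53: ✗
acct=G48: ✓ → 44712
acct=G79: ✓ → 27860
txns_avg = (25559 + 24770 + 31686 + 46717 + 44712 + 27860) / 6 = 33550.6666666667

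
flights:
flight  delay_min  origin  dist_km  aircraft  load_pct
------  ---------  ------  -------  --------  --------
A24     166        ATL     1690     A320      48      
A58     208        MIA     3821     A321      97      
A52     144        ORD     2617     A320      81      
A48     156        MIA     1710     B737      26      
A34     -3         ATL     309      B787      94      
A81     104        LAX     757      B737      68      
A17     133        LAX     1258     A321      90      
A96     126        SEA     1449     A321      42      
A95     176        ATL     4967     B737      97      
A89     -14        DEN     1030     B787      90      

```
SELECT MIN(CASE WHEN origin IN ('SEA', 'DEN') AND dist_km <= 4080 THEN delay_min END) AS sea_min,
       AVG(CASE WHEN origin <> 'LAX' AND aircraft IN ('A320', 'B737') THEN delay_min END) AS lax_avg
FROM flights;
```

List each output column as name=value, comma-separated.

[sea_min: origin IN ('SEA', 'DEN') AND dist_km <= 4080]
flight=A24: ✗
flight=A58: ✗
flight=A52: ✗
flight=A48: ✗
flight=A34: ✗
flight=A81: ✗
flight=A17: ✗
flight=A96: ✓ → 126
flight=A95: ✗
flight=A89: ✓ → -14
sea_min = MIN(126, -14) = -14
—
[lax_avg: origin <> 'LAX' AND aircraft IN ('A320', 'B737')]
flight=A24: ✓ → 166
flight=A58: ✗
flight=A52: ✓ → 144
flight=A48: ✓ → 156
flight=A34: ✗
flight=A81: ✗
flight=A17: ✗
flight=A96: ✗
flight=A95: ✓ → 176
flight=A89: ✗
lax_avg = (166 + 144 + 156 + 176) / 4 = 160.5

sea_min=-14, lax_avg=160.5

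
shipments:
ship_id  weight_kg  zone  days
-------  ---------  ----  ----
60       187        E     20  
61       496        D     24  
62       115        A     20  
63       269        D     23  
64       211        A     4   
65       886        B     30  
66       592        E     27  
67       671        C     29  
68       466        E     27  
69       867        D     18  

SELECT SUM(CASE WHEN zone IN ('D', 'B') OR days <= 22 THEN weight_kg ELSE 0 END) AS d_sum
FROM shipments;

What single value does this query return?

3031

ship_id=60: ✓ → 187
ship_id=61: ✓ → 496
ship_id=62: ✓ → 115
ship_id=63: ✓ → 269
ship_id=64: ✓ → 211
ship_id=65: ✓ → 886
ship_id=66: ✗
ship_id=67: ✗
ship_id=68: ✗
ship_id=69: ✓ → 867
d_sum = 187 + 496 + 115 + 269 + 211 + 886 + 867 = 3031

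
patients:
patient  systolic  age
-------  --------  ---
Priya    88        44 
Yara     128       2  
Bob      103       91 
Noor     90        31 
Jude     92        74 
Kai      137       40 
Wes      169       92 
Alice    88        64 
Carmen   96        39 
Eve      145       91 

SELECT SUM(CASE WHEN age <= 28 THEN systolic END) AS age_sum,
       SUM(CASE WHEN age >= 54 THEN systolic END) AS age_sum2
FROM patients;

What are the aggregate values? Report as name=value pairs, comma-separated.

[age_sum: age <= 28]
patient=Priya: ✗
patient=Yara: ✓ → 128
patient=Bob: ✗
patient=Noor: ✗
patient=Jude: ✗
patient=Kai: ✗
patient=Wes: ✗
patient=Alice: ✗
patient=Carmen: ✗
patient=Eve: ✗
age_sum = 128
—
[age_sum2: age >= 54]
patient=Priya: ✗
patient=Yara: ✗
patient=Bob: ✓ → 103
patient=Noor: ✗
patient=Jude: ✓ → 92
patient=Kai: ✗
patient=Wes: ✓ → 169
patient=Alice: ✓ → 88
patient=Carmen: ✗
patient=Eve: ✓ → 145
age_sum2 = 103 + 92 + 169 + 88 + 145 = 597

age_sum=128, age_sum2=597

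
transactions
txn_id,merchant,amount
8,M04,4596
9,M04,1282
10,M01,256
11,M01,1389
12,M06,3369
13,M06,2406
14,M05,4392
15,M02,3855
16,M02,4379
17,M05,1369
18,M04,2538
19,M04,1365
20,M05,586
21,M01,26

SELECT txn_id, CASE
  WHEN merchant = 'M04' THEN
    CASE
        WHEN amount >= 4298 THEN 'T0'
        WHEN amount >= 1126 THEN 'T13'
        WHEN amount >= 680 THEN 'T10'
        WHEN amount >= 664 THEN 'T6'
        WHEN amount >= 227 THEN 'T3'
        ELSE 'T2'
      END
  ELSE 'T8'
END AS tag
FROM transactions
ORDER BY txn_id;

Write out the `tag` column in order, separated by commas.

txn_id=8: merchant='M04' → inner[amount >= 4298] → T0
txn_id=9: merchant='M04' → inner[amount >= 1126] → T13
txn_id=10: merchant='M01' → outer ELSE → T8
txn_id=11: merchant='M01' → outer ELSE → T8
txn_id=12: merchant='M06' → outer ELSE → T8
txn_id=13: merchant='M06' → outer ELSE → T8
txn_id=14: merchant='M05' → outer ELSE → T8
txn_id=15: merchant='M02' → outer ELSE → T8
txn_id=16: merchant='M02' → outer ELSE → T8
txn_id=17: merchant='M05' → outer ELSE → T8
txn_id=18: merchant='M04' → inner[amount >= 1126] → T13
txn_id=19: merchant='M04' → inner[amount >= 1126] → T13
txn_id=20: merchant='M05' → outer ELSE → T8
txn_id=21: merchant='M01' → outer ELSE → T8

T0, T13, T8, T8, T8, T8, T8, T8, T8, T8, T13, T13, T8, T8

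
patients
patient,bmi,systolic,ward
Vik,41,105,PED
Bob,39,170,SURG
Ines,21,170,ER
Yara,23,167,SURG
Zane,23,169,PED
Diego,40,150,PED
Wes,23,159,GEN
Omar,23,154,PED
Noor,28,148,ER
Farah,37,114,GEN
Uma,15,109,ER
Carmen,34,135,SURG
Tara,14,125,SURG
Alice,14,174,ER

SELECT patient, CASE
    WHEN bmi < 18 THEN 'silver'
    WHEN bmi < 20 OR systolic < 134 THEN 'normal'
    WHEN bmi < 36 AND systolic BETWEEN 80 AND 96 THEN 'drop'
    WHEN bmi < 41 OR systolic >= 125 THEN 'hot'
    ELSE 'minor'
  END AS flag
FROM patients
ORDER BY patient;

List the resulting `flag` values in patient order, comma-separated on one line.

patient=Alice: bmi < 18 → silver
patient=Bob: bmi < 41 OR systolic >= 125 → hot
patient=Carmen: bmi < 41 OR systolic >= 125 → hot
patient=Diego: bmi < 41 OR systolic >= 125 → hot
patient=Farah: bmi < 20 OR systolic < 134 → normal
patient=Ines: bmi < 41 OR systolic >= 125 → hot
patient=Noor: bmi < 41 OR systolic >= 125 → hot
patient=Omar: bmi < 41 OR systolic >= 125 → hot
patient=Tara: bmi < 18 → silver
patient=Uma: bmi < 18 → silver
patient=Vik: bmi < 20 OR systolic < 134 → normal
patient=Wes: bmi < 41 OR systolic >= 125 → hot
patient=Yara: bmi < 41 OR systolic >= 125 → hot
patient=Zane: bmi < 41 OR systolic >= 125 → hot

silver, hot, hot, hot, normal, hot, hot, hot, silver, silver, normal, hot, hot, hot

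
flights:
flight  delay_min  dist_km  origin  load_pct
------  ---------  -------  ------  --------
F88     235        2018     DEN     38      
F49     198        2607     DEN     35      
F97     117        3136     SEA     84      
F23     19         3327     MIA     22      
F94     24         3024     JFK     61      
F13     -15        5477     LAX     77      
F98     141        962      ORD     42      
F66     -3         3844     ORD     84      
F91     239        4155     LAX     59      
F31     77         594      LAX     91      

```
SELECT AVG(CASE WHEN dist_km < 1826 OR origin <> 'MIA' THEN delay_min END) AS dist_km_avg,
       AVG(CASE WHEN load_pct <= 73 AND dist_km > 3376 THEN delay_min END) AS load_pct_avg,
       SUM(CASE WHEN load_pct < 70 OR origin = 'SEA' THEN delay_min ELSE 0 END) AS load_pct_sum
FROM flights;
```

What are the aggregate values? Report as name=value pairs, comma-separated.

dist_km_avg=112.5555555556, load_pct_avg=239, load_pct_sum=973

[dist_km_avg: dist_km < 1826 OR origin <> 'MIA']
flight=F88: ✓ → 235
flight=F49: ✓ → 198
flight=F97: ✓ → 117
flight=F23: ✗
flight=F94: ✓ → 24
flight=F13: ✓ → -15
flight=F98: ✓ → 141
flight=F66: ✓ → -3
flight=F91: ✓ → 239
flight=F31: ✓ → 77
dist_km_avg = (235 + 198 + 117 + 24 + -15 + 141 + -3 + 239 + 77) / 9 = 112.5555555556
—
[load_pct_avg: load_pct <= 73 AND dist_km > 3376]
flight=F88: ✗
flight=F49: ✗
flight=F97: ✗
flight=F23: ✗
flight=F94: ✗
flight=F13: ✗
flight=F98: ✗
flight=F66: ✗
flight=F91: ✓ → 239
flight=F31: ✗
load_pct_avg = 239
—
[load_pct_sum: load_pct < 70 OR origin = 'SEA']
flight=F88: ✓ → 235
flight=F49: ✓ → 198
flight=F97: ✓ → 117
flight=F23: ✓ → 19
flight=F94: ✓ → 24
flight=F13: ✗
flight=F98: ✓ → 141
flight=F66: ✗
flight=F91: ✓ → 239
flight=F31: ✗
load_pct_sum = 235 + 198 + 117 + 19 + 24 + 141 + 239 = 973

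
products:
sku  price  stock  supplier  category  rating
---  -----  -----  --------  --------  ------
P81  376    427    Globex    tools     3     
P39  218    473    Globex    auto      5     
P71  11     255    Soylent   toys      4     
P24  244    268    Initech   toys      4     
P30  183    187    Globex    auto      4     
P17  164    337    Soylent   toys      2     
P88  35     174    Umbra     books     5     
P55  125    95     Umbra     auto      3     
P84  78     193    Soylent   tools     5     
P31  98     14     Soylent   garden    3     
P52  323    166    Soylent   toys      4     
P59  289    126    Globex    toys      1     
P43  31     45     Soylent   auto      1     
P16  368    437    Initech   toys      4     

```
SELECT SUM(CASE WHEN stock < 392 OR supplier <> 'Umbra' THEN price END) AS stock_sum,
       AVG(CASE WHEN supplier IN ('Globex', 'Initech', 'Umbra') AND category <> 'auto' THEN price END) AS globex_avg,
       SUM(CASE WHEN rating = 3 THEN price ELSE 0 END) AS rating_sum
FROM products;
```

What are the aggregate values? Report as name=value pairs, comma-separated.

stock_sum=2543, globex_avg=262.4, rating_sum=599

[stock_sum: stock < 392 OR supplier <> 'Umbra']
sku=P81: ✓ → 376
sku=P39: ✓ → 218
sku=P71: ✓ → 11
sku=P24: ✓ → 244
sku=P30: ✓ → 183
sku=P17: ✓ → 164
sku=P88: ✓ → 35
sku=P55: ✓ → 125
sku=P84: ✓ → 78
sku=P31: ✓ → 98
sku=P52: ✓ → 323
sku=P59: ✓ → 289
sku=P43: ✓ → 31
sku=P16: ✓ → 368
stock_sum = 376 + 218 + 11 + 244 + 183 + 164 + 35 + 125 + 78 + 98 + 323 + 289 + 31 + 368 = 2543
—
[globex_avg: supplier IN ('Globex', 'Initech', 'Umbra') AND category <> 'auto']
sku=P81: ✓ → 376
sku=P39: ✗
sku=P71: ✗
sku=P24: ✓ → 244
sku=P30: ✗
sku=P17: ✗
sku=P88: ✓ → 35
sku=P55: ✗
sku=P84: ✗
sku=P31: ✗
sku=P52: ✗
sku=P59: ✓ → 289
sku=P43: ✗
sku=P16: ✓ → 368
globex_avg = (376 + 244 + 35 + 289 + 368) / 5 = 262.4
—
[rating_sum: rating = 3]
sku=P81: ✓ → 376
sku=P39: ✗
sku=P71: ✗
sku=P24: ✗
sku=P30: ✗
sku=P17: ✗
sku=P88: ✗
sku=P55: ✓ → 125
sku=P84: ✗
sku=P31: ✓ → 98
sku=P52: ✗
sku=P59: ✗
sku=P43: ✗
sku=P16: ✗
rating_sum = 376 + 125 + 98 = 599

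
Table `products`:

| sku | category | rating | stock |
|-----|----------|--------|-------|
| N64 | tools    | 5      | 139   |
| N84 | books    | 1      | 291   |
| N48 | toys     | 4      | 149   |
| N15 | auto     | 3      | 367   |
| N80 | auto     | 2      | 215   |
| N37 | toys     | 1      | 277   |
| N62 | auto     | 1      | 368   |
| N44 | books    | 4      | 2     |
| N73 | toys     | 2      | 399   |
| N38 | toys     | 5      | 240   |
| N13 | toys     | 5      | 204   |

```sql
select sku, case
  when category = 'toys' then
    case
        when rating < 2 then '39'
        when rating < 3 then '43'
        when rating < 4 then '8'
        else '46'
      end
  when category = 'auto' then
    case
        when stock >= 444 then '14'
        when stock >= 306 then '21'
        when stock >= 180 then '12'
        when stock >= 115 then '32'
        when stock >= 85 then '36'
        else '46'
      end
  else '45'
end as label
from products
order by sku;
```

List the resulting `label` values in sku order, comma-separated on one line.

sku=N13: category='toys' → inner[ELSE] → 46
sku=N15: category='auto' → inner[stock >= 306] → 21
sku=N37: category='toys' → inner[rating < 2] → 39
sku=N38: category='toys' → inner[ELSE] → 46
sku=N44: category='books' → outer ELSE → 45
sku=N48: category='toys' → inner[ELSE] → 46
sku=N62: category='auto' → inner[stock >= 306] → 21
sku=N64: category='tools' → outer ELSE → 45
sku=N73: category='toys' → inner[rating < 3] → 43
sku=N80: category='auto' → inner[stock >= 180] → 12
sku=N84: category='books' → outer ELSE → 45

46, 21, 39, 46, 45, 46, 21, 45, 43, 12, 45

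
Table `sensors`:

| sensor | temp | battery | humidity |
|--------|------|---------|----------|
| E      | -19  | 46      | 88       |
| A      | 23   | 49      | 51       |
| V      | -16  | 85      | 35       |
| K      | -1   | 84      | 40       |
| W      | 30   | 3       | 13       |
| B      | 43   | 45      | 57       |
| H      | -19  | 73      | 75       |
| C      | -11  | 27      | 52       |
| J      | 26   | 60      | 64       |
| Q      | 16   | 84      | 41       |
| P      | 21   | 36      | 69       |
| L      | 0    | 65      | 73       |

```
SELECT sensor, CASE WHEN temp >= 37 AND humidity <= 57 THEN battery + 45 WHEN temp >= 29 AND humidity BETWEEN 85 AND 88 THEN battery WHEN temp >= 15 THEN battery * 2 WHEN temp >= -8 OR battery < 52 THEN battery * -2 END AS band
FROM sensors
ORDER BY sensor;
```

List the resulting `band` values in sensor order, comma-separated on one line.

sensor=A: temp >= 15 → 98
sensor=B: temp >= 37 AND humidity <= 57 → 90
sensor=C: temp >= -8 OR battery < 52 → -54
sensor=E: temp >= -8 OR battery < 52 → -92
sensor=H: (no match → NULL) → NULL
sensor=J: temp >= 15 → 120
sensor=K: temp >= -8 OR battery < 52 → -168
sensor=L: temp >= -8 OR battery < 52 → -130
sensor=P: temp >= 15 → 72
sensor=Q: temp >= 15 → 168
sensor=V: (no match → NULL) → NULL
sensor=W: temp >= 15 → 6

98, 90, -54, -92, NULL, 120, -168, -130, 72, 168, NULL, 6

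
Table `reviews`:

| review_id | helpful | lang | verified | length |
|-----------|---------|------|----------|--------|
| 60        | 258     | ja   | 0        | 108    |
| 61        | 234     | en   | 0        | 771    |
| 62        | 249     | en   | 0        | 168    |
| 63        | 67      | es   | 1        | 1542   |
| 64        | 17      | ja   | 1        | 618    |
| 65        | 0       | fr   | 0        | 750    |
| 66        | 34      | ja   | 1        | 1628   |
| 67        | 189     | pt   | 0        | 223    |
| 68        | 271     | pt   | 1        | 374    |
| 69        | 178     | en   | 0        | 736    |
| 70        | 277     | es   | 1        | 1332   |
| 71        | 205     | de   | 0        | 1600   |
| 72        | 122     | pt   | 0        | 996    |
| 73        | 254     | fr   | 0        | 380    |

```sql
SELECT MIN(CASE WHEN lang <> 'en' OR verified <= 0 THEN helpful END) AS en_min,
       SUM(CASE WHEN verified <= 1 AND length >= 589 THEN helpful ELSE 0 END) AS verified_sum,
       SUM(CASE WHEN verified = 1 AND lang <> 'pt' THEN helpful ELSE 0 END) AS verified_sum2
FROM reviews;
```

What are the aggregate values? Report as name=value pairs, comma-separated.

en_min=0, verified_sum=1134, verified_sum2=395

[en_min: lang <> 'en' OR verified <= 0]
review_id=60: ✓ → 258
review_id=61: ✓ → 234
review_id=62: ✓ → 249
review_id=63: ✓ → 67
review_id=64: ✓ → 17
review_id=65: ✓ → 0
review_id=66: ✓ → 34
review_id=67: ✓ → 189
review_id=68: ✓ → 271
review_id=69: ✓ → 178
review_id=70: ✓ → 277
review_id=71: ✓ → 205
review_id=72: ✓ → 122
review_id=73: ✓ → 254
en_min = MIN(258, 234, 249, 67, 17, 0, 34, 189, 271, 178, 277, 205, 122, 254) = 0
—
[verified_sum: verified <= 1 AND length >= 589]
review_id=60: ✗
review_id=61: ✓ → 234
review_id=62: ✗
review_id=63: ✓ → 67
review_id=64: ✓ → 17
review_id=65: ✓ → 0
review_id=66: ✓ → 34
review_id=67: ✗
review_id=68: ✗
review_id=69: ✓ → 178
review_id=70: ✓ → 277
review_id=71: ✓ → 205
review_id=72: ✓ → 122
review_id=73: ✗
verified_sum = 234 + 67 + 17 + 34 + 178 + 277 + 205 + 122 = 1134
—
[verified_sum2: verified = 1 AND lang <> 'pt']
review_id=60: ✗
review_id=61: ✗
review_id=62: ✗
review_id=63: ✓ → 67
review_id=64: ✓ → 17
review_id=65: ✗
review_id=66: ✓ → 34
review_id=67: ✗
review_id=68: ✗
review_id=69: ✗
review_id=70: ✓ → 277
review_id=71: ✗
review_id=72: ✗
review_id=73: ✗
verified_sum2 = 67 + 17 + 34 + 277 = 395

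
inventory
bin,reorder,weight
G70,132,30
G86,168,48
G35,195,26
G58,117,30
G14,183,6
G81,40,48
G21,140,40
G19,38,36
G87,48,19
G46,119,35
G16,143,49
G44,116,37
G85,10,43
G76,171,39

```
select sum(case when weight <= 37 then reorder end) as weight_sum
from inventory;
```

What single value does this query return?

bin=G70: ✓ → 132
bin=G86: ✗
bin=G35: ✓ → 195
bin=G58: ✓ → 117
bin=G14: ✓ → 183
bin=G81: ✗
bin=G21: ✗
bin=G19: ✓ → 38
bin=G87: ✓ → 48
bin=G46: ✓ → 119
bin=G16: ✗
bin=G44: ✓ → 116
bin=G85: ✗
bin=G76: ✗
weight_sum = 132 + 195 + 117 + 183 + 38 + 48 + 119 + 116 = 948

948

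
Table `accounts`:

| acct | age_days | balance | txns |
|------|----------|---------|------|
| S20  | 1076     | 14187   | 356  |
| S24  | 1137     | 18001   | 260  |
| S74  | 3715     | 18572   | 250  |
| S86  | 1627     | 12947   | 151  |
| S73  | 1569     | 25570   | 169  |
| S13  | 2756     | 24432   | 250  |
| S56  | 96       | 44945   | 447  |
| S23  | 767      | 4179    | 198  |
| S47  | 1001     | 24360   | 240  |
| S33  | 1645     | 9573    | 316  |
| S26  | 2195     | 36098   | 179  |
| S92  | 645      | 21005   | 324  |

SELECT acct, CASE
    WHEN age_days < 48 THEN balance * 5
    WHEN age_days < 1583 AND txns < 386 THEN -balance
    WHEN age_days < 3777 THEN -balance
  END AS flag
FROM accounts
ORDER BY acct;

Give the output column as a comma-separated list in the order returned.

-24432, -14187, -4179, -18001, -36098, -9573, -24360, -44945, -25570, -18572, -12947, -21005

acct=S13: age_days < 3777 → -24432
acct=S20: age_days < 1583 AND txns < 386 → -14187
acct=S23: age_days < 1583 AND txns < 386 → -4179
acct=S24: age_days < 1583 AND txns < 386 → -18001
acct=S26: age_days < 3777 → -36098
acct=S33: age_days < 3777 → -9573
acct=S47: age_days < 1583 AND txns < 386 → -24360
acct=S56: age_days < 3777 → -44945
acct=S73: age_days < 1583 AND txns < 386 → -25570
acct=S74: age_days < 3777 → -18572
acct=S86: age_days < 3777 → -12947
acct=S92: age_days < 1583 AND txns < 386 → -21005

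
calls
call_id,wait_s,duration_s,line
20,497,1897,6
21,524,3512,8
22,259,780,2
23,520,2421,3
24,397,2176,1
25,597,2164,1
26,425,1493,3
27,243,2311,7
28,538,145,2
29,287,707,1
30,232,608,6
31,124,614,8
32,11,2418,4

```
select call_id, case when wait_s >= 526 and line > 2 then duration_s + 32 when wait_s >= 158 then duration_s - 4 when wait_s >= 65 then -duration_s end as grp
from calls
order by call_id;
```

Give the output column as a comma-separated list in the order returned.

1893, 3508, 776, 2417, 2172, 2160, 1489, 2307, 141, 703, 604, -614, NULL

call_id=20: wait_s >= 158 → 1893
call_id=21: wait_s >= 158 → 3508
call_id=22: wait_s >= 158 → 776
call_id=23: wait_s >= 158 → 2417
call_id=24: wait_s >= 158 → 2172
call_id=25: wait_s >= 158 → 2160
call_id=26: wait_s >= 158 → 1489
call_id=27: wait_s >= 158 → 2307
call_id=28: wait_s >= 158 → 141
call_id=29: wait_s >= 158 → 703
call_id=30: wait_s >= 158 → 604
call_id=31: wait_s >= 65 → -614
call_id=32: (no match → NULL) → NULL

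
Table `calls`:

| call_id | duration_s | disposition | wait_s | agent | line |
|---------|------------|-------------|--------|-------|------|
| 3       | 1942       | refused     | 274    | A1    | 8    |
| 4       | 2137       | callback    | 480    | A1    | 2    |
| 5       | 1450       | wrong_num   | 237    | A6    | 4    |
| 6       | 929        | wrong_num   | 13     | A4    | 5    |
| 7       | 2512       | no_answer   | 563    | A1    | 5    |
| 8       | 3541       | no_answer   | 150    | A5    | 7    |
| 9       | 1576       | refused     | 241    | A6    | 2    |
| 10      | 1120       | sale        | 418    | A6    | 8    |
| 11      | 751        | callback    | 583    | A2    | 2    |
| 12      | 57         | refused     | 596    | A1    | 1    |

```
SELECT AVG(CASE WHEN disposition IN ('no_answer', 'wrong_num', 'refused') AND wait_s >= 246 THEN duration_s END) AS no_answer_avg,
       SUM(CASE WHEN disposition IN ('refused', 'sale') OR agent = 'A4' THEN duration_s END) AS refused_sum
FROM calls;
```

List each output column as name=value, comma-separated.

[no_answer_avg: disposition IN ('no_answer', 'wrong_num', 'refused') AND wait_s >= 246]
call_id=3: ✓ → 1942
call_id=4: ✗
call_id=5: ✗
call_id=6: ✗
call_id=7: ✓ → 2512
call_id=8: ✗
call_id=9: ✗
call_id=10: ✗
call_id=11: ✗
call_id=12: ✓ → 57
no_answer_avg = (1942 + 2512 + 57) / 3 = 1503.6666666667
—
[refused_sum: disposition IN ('refused', 'sale') OR agent = 'A4']
call_id=3: ✓ → 1942
call_id=4: ✗
call_id=5: ✗
call_id=6: ✓ → 929
call_id=7: ✗
call_id=8: ✗
call_id=9: ✓ → 1576
call_id=10: ✓ → 1120
call_id=11: ✗
call_id=12: ✓ → 57
refused_sum = 1942 + 929 + 1576 + 1120 + 57 = 5624

no_answer_avg=1503.6666666667, refused_sum=5624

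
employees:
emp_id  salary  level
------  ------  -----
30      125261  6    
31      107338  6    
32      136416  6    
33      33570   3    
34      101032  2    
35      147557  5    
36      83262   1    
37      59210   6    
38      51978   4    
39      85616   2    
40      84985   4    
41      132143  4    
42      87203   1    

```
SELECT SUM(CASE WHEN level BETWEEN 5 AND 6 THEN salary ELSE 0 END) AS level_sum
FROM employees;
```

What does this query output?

575782

emp_id=30: ✓ → 125261
emp_id=31: ✓ → 107338
emp_id=32: ✓ → 136416
emp_id=33: ✗
emp_id=34: ✗
emp_id=35: ✓ → 147557
emp_id=36: ✗
emp_id=37: ✓ → 59210
emp_id=38: ✗
emp_id=39: ✗
emp_id=40: ✗
emp_id=41: ✗
emp_id=42: ✗
level_sum = 125261 + 107338 + 136416 + 147557 + 59210 = 575782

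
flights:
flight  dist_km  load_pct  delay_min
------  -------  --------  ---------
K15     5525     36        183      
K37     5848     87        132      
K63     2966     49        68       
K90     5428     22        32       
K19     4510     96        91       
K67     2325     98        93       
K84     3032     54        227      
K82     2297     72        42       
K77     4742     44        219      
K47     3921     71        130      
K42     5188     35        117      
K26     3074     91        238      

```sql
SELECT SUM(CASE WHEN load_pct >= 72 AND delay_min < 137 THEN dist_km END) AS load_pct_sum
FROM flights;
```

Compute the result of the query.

flight=K15: ✗
flight=K37: ✓ → 5848
flight=K63: ✗
flight=K90: ✗
flight=K19: ✓ → 4510
flight=K67: ✓ → 2325
flight=K84: ✗
flight=K82: ✓ → 2297
flight=K77: ✗
flight=K47: ✗
flight=K42: ✗
flight=K26: ✗
load_pct_sum = 5848 + 4510 + 2325 + 2297 = 14980

14980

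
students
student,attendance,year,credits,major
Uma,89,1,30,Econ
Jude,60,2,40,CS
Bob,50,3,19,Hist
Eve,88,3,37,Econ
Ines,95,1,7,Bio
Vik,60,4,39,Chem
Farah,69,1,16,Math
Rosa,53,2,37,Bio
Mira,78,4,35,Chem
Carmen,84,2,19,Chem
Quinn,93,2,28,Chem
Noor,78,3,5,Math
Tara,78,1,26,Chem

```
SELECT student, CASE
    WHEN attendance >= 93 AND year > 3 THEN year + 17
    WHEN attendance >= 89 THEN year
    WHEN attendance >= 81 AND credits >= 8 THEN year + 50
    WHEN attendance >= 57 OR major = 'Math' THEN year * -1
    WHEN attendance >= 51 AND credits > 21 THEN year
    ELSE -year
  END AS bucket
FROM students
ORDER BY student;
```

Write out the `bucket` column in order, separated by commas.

-3, 52, 53, -1, 1, -2, -4, -3, 2, 2, -1, 1, -4

student=Bob: ELSE → -3
student=Carmen: attendance >= 81 AND credits >= 8 → 52
student=Eve: attendance >= 81 AND credits >= 8 → 53
student=Farah: attendance >= 57 OR major = 'Math' → -1
student=Ines: attendance >= 89 → 1
student=Jude: attendance >= 57 OR major = 'Math' → -2
student=Mira: attendance >= 57 OR major = 'Math' → -4
student=Noor: attendance >= 57 OR major = 'Math' → -3
student=Quinn: attendance >= 89 → 2
student=Rosa: attendance >= 51 AND credits > 21 → 2
student=Tara: attendance >= 57 OR major = 'Math' → -1
student=Uma: attendance >= 89 → 1
student=Vik: attendance >= 57 OR major = 'Math' → -4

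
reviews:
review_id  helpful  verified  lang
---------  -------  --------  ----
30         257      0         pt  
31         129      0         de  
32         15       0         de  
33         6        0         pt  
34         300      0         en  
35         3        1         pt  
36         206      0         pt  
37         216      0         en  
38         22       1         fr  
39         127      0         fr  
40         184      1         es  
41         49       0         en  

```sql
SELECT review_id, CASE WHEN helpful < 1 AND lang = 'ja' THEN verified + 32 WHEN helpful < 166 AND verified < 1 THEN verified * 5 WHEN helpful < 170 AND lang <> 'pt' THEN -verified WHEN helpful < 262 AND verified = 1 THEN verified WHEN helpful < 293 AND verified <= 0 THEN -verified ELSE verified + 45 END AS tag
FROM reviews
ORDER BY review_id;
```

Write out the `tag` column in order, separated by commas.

0, 0, 0, 0, 45, 1, 0, 0, -1, 0, 1, 0

review_id=30: helpful < 293 AND verified <= 0 → 0
review_id=31: helpful < 166 AND verified < 1 → 0
review_id=32: helpful < 166 AND verified < 1 → 0
review_id=33: helpful < 166 AND verified < 1 → 0
review_id=34: ELSE → 45
review_id=35: helpful < 262 AND verified = 1 → 1
review_id=36: helpful < 293 AND verified <= 0 → 0
review_id=37: helpful < 293 AND verified <= 0 → 0
review_id=38: helpful < 170 AND lang <> 'pt' → -1
review_id=39: helpful < 166 AND verified < 1 → 0
review_id=40: helpful < 262 AND verified = 1 → 1
review_id=41: helpful < 166 AND verified < 1 → 0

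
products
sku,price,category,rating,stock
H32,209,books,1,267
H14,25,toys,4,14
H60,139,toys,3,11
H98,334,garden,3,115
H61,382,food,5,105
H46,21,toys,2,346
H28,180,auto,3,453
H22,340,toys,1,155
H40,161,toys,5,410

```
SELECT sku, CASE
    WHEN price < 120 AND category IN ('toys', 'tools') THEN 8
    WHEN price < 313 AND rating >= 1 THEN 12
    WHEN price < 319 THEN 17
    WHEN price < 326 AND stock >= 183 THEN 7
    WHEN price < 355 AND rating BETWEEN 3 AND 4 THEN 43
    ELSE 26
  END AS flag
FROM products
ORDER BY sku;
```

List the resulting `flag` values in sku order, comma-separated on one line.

8, 26, 12, 12, 12, 8, 12, 26, 43

sku=H14: price < 120 AND category IN ('toys', 'tools') → 8
sku=H22: ELSE → 26
sku=H28: price < 313 AND rating >= 1 → 12
sku=H32: price < 313 AND rating >= 1 → 12
sku=H40: price < 313 AND rating >= 1 → 12
sku=H46: price < 120 AND category IN ('toys', 'tools') → 8
sku=H60: price < 313 AND rating >= 1 → 12
sku=H61: ELSE → 26
sku=H98: price < 355 AND rating BETWEEN 3 AND 4 → 43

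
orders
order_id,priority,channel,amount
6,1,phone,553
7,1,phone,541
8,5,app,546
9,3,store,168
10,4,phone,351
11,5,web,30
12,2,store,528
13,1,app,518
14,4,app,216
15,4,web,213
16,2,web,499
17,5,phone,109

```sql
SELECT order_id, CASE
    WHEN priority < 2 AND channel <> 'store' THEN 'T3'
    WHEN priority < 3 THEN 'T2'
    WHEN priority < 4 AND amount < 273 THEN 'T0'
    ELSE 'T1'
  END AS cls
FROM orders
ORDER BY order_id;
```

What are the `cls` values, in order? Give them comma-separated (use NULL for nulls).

T3, T3, T1, T0, T1, T1, T2, T3, T1, T1, T2, T1

order_id=6: priority < 2 AND channel <> 'store' → T3
order_id=7: priority < 2 AND channel <> 'store' → T3
order_id=8: ELSE → T1
order_id=9: priority < 4 AND amount < 273 → T0
order_id=10: ELSE → T1
order_id=11: ELSE → T1
order_id=12: priority < 3 → T2
order_id=13: priority < 2 AND channel <> 'store' → T3
order_id=14: ELSE → T1
order_id=15: ELSE → T1
order_id=16: priority < 3 → T2
order_id=17: ELSE → T1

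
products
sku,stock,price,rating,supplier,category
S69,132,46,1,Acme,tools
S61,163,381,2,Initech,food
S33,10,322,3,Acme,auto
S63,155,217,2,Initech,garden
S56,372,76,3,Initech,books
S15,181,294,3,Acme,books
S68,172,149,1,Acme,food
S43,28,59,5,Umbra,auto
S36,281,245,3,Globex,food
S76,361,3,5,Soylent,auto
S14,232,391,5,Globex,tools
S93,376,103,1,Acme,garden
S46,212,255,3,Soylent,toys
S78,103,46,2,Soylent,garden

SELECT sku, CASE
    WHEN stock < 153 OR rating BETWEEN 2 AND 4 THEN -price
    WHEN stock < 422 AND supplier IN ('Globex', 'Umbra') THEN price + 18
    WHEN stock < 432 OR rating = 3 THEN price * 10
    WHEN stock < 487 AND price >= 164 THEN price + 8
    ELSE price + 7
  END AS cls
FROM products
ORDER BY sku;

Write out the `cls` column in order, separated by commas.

409, -294, -322, -245, -59, -255, -76, -381, -217, 1490, -46, 30, -46, 1030

sku=S14: stock < 422 AND supplier IN ('Globex', 'Umbra') → 409
sku=S15: stock < 153 OR rating BETWEEN 2 AND 4 → -294
sku=S33: stock < 153 OR rating BETWEEN 2 AND 4 → -322
sku=S36: stock < 153 OR rating BETWEEN 2 AND 4 → -245
sku=S43: stock < 153 OR rating BETWEEN 2 AND 4 → -59
sku=S46: stock < 153 OR rating BETWEEN 2 AND 4 → -255
sku=S56: stock < 153 OR rating BETWEEN 2 AND 4 → -76
sku=S61: stock < 153 OR rating BETWEEN 2 AND 4 → -381
sku=S63: stock < 153 OR rating BETWEEN 2 AND 4 → -217
sku=S68: stock < 432 OR rating = 3 → 1490
sku=S69: stock < 153 OR rating BETWEEN 2 AND 4 → -46
sku=S76: stock < 432 OR rating = 3 → 30
sku=S78: stock < 153 OR rating BETWEEN 2 AND 4 → -46
sku=S93: stock < 432 OR rating = 3 → 1030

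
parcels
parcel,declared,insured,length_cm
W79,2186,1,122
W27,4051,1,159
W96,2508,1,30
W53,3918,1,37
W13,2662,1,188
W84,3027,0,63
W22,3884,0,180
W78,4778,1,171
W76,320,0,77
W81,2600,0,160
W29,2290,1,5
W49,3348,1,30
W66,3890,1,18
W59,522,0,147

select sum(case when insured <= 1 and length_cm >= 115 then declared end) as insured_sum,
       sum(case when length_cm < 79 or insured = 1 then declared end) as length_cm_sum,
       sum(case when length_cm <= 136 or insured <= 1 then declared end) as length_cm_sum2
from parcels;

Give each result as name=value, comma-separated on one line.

[insured_sum: insured <= 1 and length_cm >= 115]
parcel=W79: ✓ → 2186
parcel=W27: ✓ → 4051
parcel=W96: ✗
parcel=W53: ✗
parcel=W13: ✓ → 2662
parcel=W84: ✗
parcel=W22: ✓ → 3884
parcel=W78: ✓ → 4778
parcel=W76: ✗
parcel=W81: ✓ → 2600
parcel=W29: ✗
parcel=W49: ✗
parcel=W66: ✗
parcel=W59: ✓ → 522
insured_sum = 2186 + 4051 + 2662 + 3884 + 4778 + 2600 + 522 = 20683
—
[length_cm_sum: length_cm < 79 or insured = 1]
parcel=W79: ✓ → 2186
parcel=W27: ✓ → 4051
parcel=W96: ✓ → 2508
parcel=W53: ✓ → 3918
parcel=W13: ✓ → 2662
parcel=W84: ✓ → 3027
parcel=W22: ✗
parcel=W78: ✓ → 4778
parcel=W76: ✓ → 320
parcel=W81: ✗
parcel=W29: ✓ → 2290
parcel=W49: ✓ → 3348
parcel=W66: ✓ → 3890
parcel=W59: ✗
length_cm_sum = 2186 + 4051 + 2508 + 3918 + 2662 + 3027 + 4778 + 320 + 2290 + 3348 + 3890 = 32978
—
[length_cm_sum2: length_cm <= 136 or insured <= 1]
parcel=W79: ✓ → 2186
parcel=W27: ✓ → 4051
parcel=W96: ✓ → 2508
parcel=W53: ✓ → 3918
parcel=W13: ✓ → 2662
parcel=W84: ✓ → 3027
parcel=W22: ✓ → 3884
parcel=W78: ✓ → 4778
parcel=W76: ✓ → 320
parcel=W81: ✓ → 2600
parcel=W29: ✓ → 2290
parcel=W49: ✓ → 3348
parcel=W66: ✓ → 3890
parcel=W59: ✓ → 522
length_cm_sum2 = 2186 + 4051 + 2508 + 3918 + 2662 + 3027 + 3884 + 4778 + 320 + 2600 + 2290 + 3348 + 3890 + 522 = 39984

insured_sum=20683, length_cm_sum=32978, length_cm_sum2=39984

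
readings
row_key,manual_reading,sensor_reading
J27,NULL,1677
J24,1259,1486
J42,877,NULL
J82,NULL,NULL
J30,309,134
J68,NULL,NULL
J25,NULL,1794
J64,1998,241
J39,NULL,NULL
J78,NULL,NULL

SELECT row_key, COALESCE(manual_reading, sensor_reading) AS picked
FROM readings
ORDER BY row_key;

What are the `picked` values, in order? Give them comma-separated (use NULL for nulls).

1259, 1794, 1677, 309, NULL, 877, 1998, NULL, NULL, NULL

row_key=J24: manual_reading=1259 → 1259
row_key=J25: manual_reading=NULL, sensor_reading=1794 → 1794
row_key=J27: manual_reading=NULL, sensor_reading=1677 → 1677
row_key=J30: manual_reading=309 → 309
row_key=J39: manual_reading=NULL, sensor_reading=NULL (all NULL) → NULL
row_key=J42: manual_reading=877 → 877
row_key=J64: manual_reading=1998 → 1998
row_key=J68: manual_reading=NULL, sensor_reading=NULL (all NULL) → NULL
row_key=J78: manual_reading=NULL, sensor_reading=NULL (all NULL) → NULL
row_key=J82: manual_reading=NULL, sensor_reading=NULL (all NULL) → NULL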